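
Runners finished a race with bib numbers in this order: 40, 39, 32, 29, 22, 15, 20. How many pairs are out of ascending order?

There are 20 out-of-order pairs.

Count, for each position, how many later elements it exceeds:
40: 6
39: 5
32: 4
29: 3
22: 2
15: 0
20: 0
Sum: 6 + 5 + 4 + 3 + 2 + 0 + 0 = 20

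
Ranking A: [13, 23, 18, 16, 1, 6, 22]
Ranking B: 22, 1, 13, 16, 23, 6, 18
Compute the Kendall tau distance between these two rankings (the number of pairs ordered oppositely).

Assign each item its position (1..7) in the first ordering, then rewrite the second ordering as that position sequence:
positions: 13→1, 23→2, 18→3, 16→4, 1→5, 6→6, 22→7
second ordering as positions: [7, 5, 1, 4, 2, 6, 3]
Discordant pairs = inversions in this position sequence.
7: 5, 1, 4, 2, 6, 3 → 6
5: 1, 4, 2, 3 → 4
1: 0
4: 2, 3 → 2
2: 0
6: 3 → 1
3: 0
Total: 6 + 4 + 0 + 2 + 0 + 1 + 0 = 13

13 discordant pairs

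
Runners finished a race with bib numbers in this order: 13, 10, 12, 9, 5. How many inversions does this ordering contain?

9 inversions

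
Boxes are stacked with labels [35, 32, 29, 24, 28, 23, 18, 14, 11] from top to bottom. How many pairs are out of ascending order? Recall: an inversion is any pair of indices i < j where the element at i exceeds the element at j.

Count, for each position, how many later elements it exceeds:
35 → 32, 29, 24, 28, 23, 18, 14, 11 → 8
32 → 29, 24, 28, 23, 18, 14, 11 → 7
29 → 24, 28, 23, 18, 14, 11 → 6
24 → 23, 18, 14, 11 → 4
28 → 23, 18, 14, 11 → 4
23 → 18, 14, 11 → 3
18 → 14, 11 → 2
14 → 11 → 1
11 → none → 0
Sum: 8 + 7 + 6 + 4 + 4 + 3 + 2 + 1 + 0 = 35

35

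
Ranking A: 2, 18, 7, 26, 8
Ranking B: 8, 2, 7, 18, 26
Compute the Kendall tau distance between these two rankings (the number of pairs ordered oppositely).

Assign each item its position (1..5) in the first ordering, then rewrite the second ordering as that position sequence:
positions: 2→1, 18→2, 7→3, 26→4, 8→5
second ordering as positions: [5, 1, 3, 2, 4]
Discordant pairs = inversions in this position sequence.
5: 1, 3, 2, 4 → 4
1: 0
3: 2 → 1
2: 0
4: 0
Total: 4 + 0 + 1 + 0 + 0 = 5

5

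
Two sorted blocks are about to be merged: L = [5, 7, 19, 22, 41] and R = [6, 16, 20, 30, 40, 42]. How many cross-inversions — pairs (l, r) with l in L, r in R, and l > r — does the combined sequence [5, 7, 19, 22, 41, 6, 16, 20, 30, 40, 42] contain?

11

Take each right-half value and tally the left-half values above it:
r = 6: 7, 19, 22, 41 → 4
r = 16: 19, 22, 41 → 3
r = 20: 22, 41 → 2
r = 30: 41 → 1
r = 40: 41 → 1
r = 42: none → 0
Cross-inversions: 4 + 3 + 2 + 1 + 1 + 0 = 11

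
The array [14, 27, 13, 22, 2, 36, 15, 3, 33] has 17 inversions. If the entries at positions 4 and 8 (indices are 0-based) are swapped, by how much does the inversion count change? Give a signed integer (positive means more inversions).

+5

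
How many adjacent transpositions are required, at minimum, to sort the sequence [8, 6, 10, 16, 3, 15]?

There are 6 swaps.

Each adjacent swap fixes exactly one inversion, so the minimum swap count equals the number of inversions.
Count inversions — for each element, later elements that are smaller:
8: 6, 3 → 2
6: 3 → 1
10: 3 → 1
16: 3, 15 → 2
3: none → 0
15: none → 0
Total inversions: 2 + 1 + 1 + 2 + 0 + 0 = 6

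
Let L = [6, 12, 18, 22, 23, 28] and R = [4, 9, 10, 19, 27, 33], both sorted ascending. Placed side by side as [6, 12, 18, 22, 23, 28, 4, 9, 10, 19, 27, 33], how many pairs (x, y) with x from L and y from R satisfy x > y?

20

Take each right-half value and tally the left-half values above it:
r = 4: 6, 12, 18, 22, 23, 28 → 6
r = 9: 12, 18, 22, 23, 28 → 5
r = 10: 12, 18, 22, 23, 28 → 5
r = 19: 22, 23, 28 → 3
r = 27: 28 → 1
r = 33: none → 0
Cross-inversions: 6 + 5 + 5 + 3 + 1 + 0 = 20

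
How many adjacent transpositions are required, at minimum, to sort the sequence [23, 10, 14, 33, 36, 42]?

2

The minimum number of adjacent swaps to sort an array equals its inversion count, since every such swap removes exactly one inversion.
Count inversions — for each element, later elements that are smaller:
23: 10, 14 → 2
10: none → 0
14: none → 0
33: none → 0
36: none → 0
42: none → 0
Total inversions: 2 + 0 + 0 + 0 + 0 + 0 = 2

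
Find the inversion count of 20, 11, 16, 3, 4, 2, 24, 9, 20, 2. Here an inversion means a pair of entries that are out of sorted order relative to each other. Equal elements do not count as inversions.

Count, for each position, how many later elements it exceeds:
20: 7
11: 5
16: 5
3: 2
4: 2
2: 0
24: 3
9: 1
20: 1
2: 0
Sum: 7 + 5 + 5 + 2 + 2 + 0 + 3 + 1 + 1 + 0 = 26

26 inversions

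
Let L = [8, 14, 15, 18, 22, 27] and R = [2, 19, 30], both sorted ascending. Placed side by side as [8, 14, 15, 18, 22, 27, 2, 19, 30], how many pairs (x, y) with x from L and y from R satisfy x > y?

8

For each element r of the right run, count left-run elements greater than r:
r = 2: 8, 14, 15, 18, 22, 27 → 6
r = 19: 22, 27 → 2
r = 30: none → 0
Cross-inversions: 6 + 2 + 0 = 8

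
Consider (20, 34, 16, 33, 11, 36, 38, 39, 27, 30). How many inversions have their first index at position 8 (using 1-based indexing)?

2 such elements

The element at index 8 is 39.
Elements after it: 27, 30
Those smaller than 39: 27, 30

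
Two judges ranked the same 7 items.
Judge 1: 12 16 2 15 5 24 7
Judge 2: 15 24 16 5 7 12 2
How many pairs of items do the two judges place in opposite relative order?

12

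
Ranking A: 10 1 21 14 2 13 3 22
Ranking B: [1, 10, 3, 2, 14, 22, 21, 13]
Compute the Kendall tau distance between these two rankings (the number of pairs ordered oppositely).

Assign each item its position (1..8) in the first ordering, then rewrite the second ordering as that position sequence:
positions: 10→1, 1→2, 21→3, 14→4, 2→5, 13→6, 3→7, 22→8
second ordering as positions: [2, 1, 7, 5, 4, 8, 3, 6]
Discordant pairs = inversions in this position sequence.
2: 1 → 1
1: 0
7: 5, 4, 3, 6 → 4
5: 4, 3 → 2
4: 3 → 1
8: 3, 6 → 2
3: 0
6: 0
Total: 1 + 0 + 4 + 2 + 1 + 2 + 0 + 0 = 10

10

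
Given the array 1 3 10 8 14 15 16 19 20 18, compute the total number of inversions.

For each element, count later entries that are smaller:
1: 0
3: 0
10: 1
8: 0
14: 0
15: 0
16: 0
19: 1
20: 1
18: 0
Sum: 0 + 0 + 1 + 0 + 0 + 0 + 0 + 1 + 1 + 0 = 3

3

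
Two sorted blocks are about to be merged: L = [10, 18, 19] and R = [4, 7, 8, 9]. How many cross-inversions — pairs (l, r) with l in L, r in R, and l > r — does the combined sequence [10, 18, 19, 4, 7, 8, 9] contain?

Take each right-half value and tally the left-half values above it:
r = 4: 10, 18, 19 → 3
r = 7: 10, 18, 19 → 3
r = 8: 10, 18, 19 → 3
r = 9: 10, 18, 19 → 3
Cross-inversions: 3 + 3 + 3 + 3 = 12

There are 12 cross-inversions.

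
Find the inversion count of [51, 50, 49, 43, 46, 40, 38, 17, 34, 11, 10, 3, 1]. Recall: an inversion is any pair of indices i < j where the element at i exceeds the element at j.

For each element, count later entries that are smaller:
51 → 50, 49, 43, 46, 40, 38, 17, 34, 11, 10, 3, 1 → 12
50 → 49, 43, 46, 40, 38, 17, 34, 11, 10, 3, 1 → 11
49 → 43, 46, 40, 38, 17, 34, 11, 10, 3, 1 → 10
43 → 40, 38, 17, 34, 11, 10, 3, 1 → 8
46 → 40, 38, 17, 34, 11, 10, 3, 1 → 8
40 → 38, 17, 34, 11, 10, 3, 1 → 7
38 → 17, 34, 11, 10, 3, 1 → 6
17 → 11, 10, 3, 1 → 4
34 → 11, 10, 3, 1 → 4
11 → 10, 3, 1 → 3
10 → 3, 1 → 2
3 → 1 → 1
1 → none → 0
Sum: 12 + 11 + 10 + 8 + 8 + 7 + 6 + 4 + 4 + 3 + 2 + 1 + 0 = 76

76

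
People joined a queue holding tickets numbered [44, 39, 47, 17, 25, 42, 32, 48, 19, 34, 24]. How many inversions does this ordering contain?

Sweep left to right; for each value list the smaller values that follow it:
44: 8
39: 6
47: 7
17: 0
25: 2
42: 4
32: 2
48: 3
19: 0
34: 1
24: 0
Sum: 8 + 6 + 7 + 0 + 2 + 4 + 2 + 3 + 0 + 1 + 0 = 33

33 out-of-order pairs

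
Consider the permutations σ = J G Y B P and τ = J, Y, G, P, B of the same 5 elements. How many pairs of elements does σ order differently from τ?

Assign each item its position (1..5) in the first ordering, then rewrite the second ordering as that position sequence:
positions: J→1, G→2, Y→3, B→4, P→5
second ordering as positions: [1, 3, 2, 5, 4]
Discordant pairs = inversions in this position sequence.
1: 0
3: 2 → 1
2: 0
5: 4 → 1
4: 0
Total: 0 + 1 + 0 + 1 + 0 = 2

2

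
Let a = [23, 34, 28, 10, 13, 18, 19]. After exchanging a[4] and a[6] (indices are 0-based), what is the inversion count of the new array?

16 inversions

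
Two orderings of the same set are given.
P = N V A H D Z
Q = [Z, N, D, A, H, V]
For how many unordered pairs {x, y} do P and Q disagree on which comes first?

Assign each item its position (1..6) in the first ordering, then rewrite the second ordering as that position sequence:
positions: N→1, V→2, A→3, H→4, D→5, Z→6
second ordering as positions: [6, 1, 5, 3, 4, 2]
Discordant pairs = inversions in this position sequence.
6: 1, 5, 3, 4, 2 → 5
1: 0
5: 3, 4, 2 → 3
3: 2 → 1
4: 2 → 1
2: 0
Total: 5 + 0 + 3 + 1 + 1 + 0 = 10

10 disagreeing pairs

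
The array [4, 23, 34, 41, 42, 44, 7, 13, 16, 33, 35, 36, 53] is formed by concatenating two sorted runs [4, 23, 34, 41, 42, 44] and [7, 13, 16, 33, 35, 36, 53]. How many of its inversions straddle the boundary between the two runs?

Count, for every r in R, how many entries of L exceed r:
r = 7: 23, 34, 41, 42, 44 → 5
r = 13: 23, 34, 41, 42, 44 → 5
r = 16: 23, 34, 41, 42, 44 → 5
r = 33: 34, 41, 42, 44 → 4
r = 35: 41, 42, 44 → 3
r = 36: 41, 42, 44 → 3
r = 53: none → 0
Cross-inversions: 5 + 5 + 5 + 4 + 3 + 3 + 0 = 25

25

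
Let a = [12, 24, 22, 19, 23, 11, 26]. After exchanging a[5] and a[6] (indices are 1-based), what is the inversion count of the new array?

8

Positions 5 and 6 hold 23 and 11; after swapping, the array is [12, 24, 22, 19, 11, 23, 26].
Sweep left to right; for each value list the smaller values that follow it:
12: 1
24: 4
22: 2
19: 1
11: 0
23: 0
26: 0
Sum: 1 + 4 + 2 + 1 + 0 + 0 + 0 = 8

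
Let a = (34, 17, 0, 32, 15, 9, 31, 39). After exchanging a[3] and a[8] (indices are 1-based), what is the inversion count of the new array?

22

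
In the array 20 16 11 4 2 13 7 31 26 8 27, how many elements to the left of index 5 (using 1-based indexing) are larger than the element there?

4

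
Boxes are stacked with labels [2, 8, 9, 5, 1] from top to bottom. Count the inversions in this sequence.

6 inversions

Element-by-element contributions:
2 → 1 → 1
8 → 5, 1 → 2
9 → 5, 1 → 2
5 → 1 → 1
1 → none → 0
Sum: 1 + 2 + 2 + 1 + 0 = 6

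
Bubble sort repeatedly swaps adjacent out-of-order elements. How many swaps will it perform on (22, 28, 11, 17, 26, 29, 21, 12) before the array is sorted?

15

Minimum adjacent swaps = number of inversions (each swap of adjacent out-of-order elements removes one inversion and no swap can remove more).
Count inversions — for each element, later elements that are smaller:
22: 11, 17, 21, 12 → 4
28: 11, 17, 26, 21, 12 → 5
11: none → 0
17: 12 → 1
26: 21, 12 → 2
29: 21, 12 → 2
21: 12 → 1
12: none → 0
Total inversions: 4 + 5 + 0 + 1 + 2 + 2 + 1 + 0 = 15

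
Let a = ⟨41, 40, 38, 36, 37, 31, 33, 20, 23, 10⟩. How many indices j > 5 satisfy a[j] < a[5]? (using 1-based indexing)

The element at index 5 is 37.
Elements after it: 31, 33, 20, 23, 10
Those smaller than 37: 31, 33, 20, 23, 10

5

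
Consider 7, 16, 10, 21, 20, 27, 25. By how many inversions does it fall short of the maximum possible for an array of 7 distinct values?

18

Maximum inversions for 7 distinct elements is C(7, 2) = 7·6/2 = 21.
Current inversions — for each element, count later smaller elements:
7: 0
16: 1
10: 0
21: 1
20: 0
27: 1
25: 0
Current total: 0 + 1 + 0 + 1 + 0 + 1 + 0 = 3
Shortfall: 21 − 3 = 18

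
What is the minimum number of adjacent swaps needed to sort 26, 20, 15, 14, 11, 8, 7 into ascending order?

21

Minimum adjacent swaps = number of inversions (each swap of adjacent out-of-order elements removes one inversion and no swap can remove more).
Count inversions — for each element, later elements that are smaller:
26: 20, 15, 14, 11, 8, 7 → 6
20: 15, 14, 11, 8, 7 → 5
15: 14, 11, 8, 7 → 4
14: 11, 8, 7 → 3
11: 8, 7 → 2
8: 7 → 1
7: none → 0
Total inversions: 6 + 5 + 4 + 3 + 2 + 1 + 0 = 21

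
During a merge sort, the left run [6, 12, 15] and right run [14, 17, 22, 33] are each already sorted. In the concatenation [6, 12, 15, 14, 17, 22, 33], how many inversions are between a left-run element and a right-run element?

For each element r of the right run, count left-run elements greater than r:
r = 14: 15 → 1
r = 17: none → 0
r = 22: none → 0
r = 33: none → 0
Cross-inversions: 1 + 0 + 0 + 0 = 1

1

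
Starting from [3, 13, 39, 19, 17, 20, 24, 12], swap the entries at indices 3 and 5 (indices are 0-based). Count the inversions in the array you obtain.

12 inversions

Positions 3 and 5 hold 19 and 20; after swapping, the array is [3, 13, 39, 20, 17, 19, 24, 12].
Element-by-element contributions:
3: 0
13: 1
39: 5
20: 3
17: 1
19: 1
24: 1
12: 0
Sum: 0 + 1 + 5 + 3 + 1 + 1 + 1 + 0 = 12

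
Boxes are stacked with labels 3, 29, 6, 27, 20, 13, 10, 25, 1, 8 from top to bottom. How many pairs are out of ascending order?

For each element, count later entries that are smaller:
3: 1
29: 8
6: 1
27: 6
20: 4
13: 3
10: 2
25: 2
1: 0
8: 0
Sum: 1 + 8 + 1 + 6 + 4 + 3 + 2 + 2 + 0 + 0 = 27

27 out-of-order pairs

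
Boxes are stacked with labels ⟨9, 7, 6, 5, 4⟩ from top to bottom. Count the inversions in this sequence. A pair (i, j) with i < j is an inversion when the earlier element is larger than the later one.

Element-by-element contributions:
9: 4
7: 3
6: 2
5: 1
4: 0
Sum: 4 + 3 + 2 + 1 + 0 = 10

10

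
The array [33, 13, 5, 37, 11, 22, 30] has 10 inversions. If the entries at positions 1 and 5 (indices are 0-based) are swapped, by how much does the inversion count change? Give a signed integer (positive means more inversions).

+1

Positions 1 and 5 hold 13 and 22; after swapping, the array is [33, 22, 5, 37, 11, 13, 30].
Sweep left to right; for each value list the smaller values that follow it:
33: 5
22: 3
5: 0
37: 3
11: 0
13: 0
30: 0
Sum: 5 + 3 + 0 + 3 + 0 + 0 + 0 = 11
Change: 11 − 10 = +1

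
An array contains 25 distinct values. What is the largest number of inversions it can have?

300

The maximum occurs when the array is in strictly decreasing order: every one of the C(25, 2) pairs is inverted.
C(25, 2) = 25·24/2 = 300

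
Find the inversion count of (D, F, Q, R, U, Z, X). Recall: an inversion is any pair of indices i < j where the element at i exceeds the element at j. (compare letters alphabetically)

Inversions: 1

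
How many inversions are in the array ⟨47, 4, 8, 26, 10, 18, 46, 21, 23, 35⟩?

For each element, count later entries that are smaller:
47 → 4, 8, 26, 10, 18, 46, 21, 23, 35 → 9
4 → none → 0
8 → none → 0
26 → 10, 18, 21, 23 → 4
10 → none → 0
18 → none → 0
46 → 21, 23, 35 → 3
21 → none → 0
23 → none → 0
35 → none → 0
Sum: 9 + 0 + 0 + 4 + 0 + 0 + 3 + 0 + 0 + 0 = 16

16 inversions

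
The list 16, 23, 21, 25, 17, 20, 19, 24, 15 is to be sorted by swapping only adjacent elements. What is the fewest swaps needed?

Minimum adjacent swaps = number of inversions (each swap of adjacent out-of-order elements removes one inversion and no swap can remove more).
Count inversions — for each element, later elements that are smaller:
16: 15 → 1
23: 21, 17, 20, 19, 15 → 5
21: 17, 20, 19, 15 → 4
25: 17, 20, 19, 24, 15 → 5
17: 15 → 1
20: 19, 15 → 2
19: 15 → 1
24: 15 → 1
15: none → 0
Total inversions: 1 + 5 + 4 + 5 + 1 + 2 + 1 + 1 + 0 = 20

20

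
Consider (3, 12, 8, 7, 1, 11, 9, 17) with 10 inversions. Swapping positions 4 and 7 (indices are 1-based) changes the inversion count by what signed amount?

+1

Positions 4 and 7 hold 7 and 9; after swapping, the array is [3, 12, 8, 9, 1, 11, 7, 17].
Count, for each position, how many later elements it exceeds:
3 → 1 → 1
12 → 8, 9, 1, 11, 7 → 5
8 → 1, 7 → 2
9 → 1, 7 → 2
1 → none → 0
11 → 7 → 1
7 → none → 0
17 → none → 0
Sum: 1 + 5 + 2 + 2 + 0 + 1 + 0 + 0 = 11
Change: 11 − 10 = +1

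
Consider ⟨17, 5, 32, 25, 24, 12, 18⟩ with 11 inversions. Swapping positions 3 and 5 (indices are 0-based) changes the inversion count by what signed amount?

Positions 3 and 5 hold 25 and 12; after swapping, the array is [17, 5, 32, 12, 24, 25, 18].
For each element, count later entries that are smaller:
17 → 5, 12 → 2
5 → none → 0
32 → 12, 24, 25, 18 → 4
12 → none → 0
24 → 18 → 1
25 → 18 → 1
18 → none → 0
Sum: 2 + 0 + 4 + 0 + 1 + 1 + 0 = 8
Change: 8 − 11 = -3

-3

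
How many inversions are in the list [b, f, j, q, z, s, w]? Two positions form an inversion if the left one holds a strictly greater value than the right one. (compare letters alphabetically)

Listing every pair i<j with a[i]>a[j] (using 0-based positions):
(4,5): z > s
(4,6): z > w
That's 2 pairs.

2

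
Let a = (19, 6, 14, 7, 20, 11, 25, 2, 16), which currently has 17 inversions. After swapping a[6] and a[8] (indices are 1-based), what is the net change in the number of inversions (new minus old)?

-1

Positions 6 and 8 hold 11 and 2; after swapping, the array is [19, 6, 14, 7, 20, 2, 25, 11, 16].
Sweep left to right; for each value list the smaller values that follow it:
19 → 6, 14, 7, 2, 11, 16 → 6
6 → 2 → 1
14 → 7, 2, 11 → 3
7 → 2 → 1
20 → 2, 11, 16 → 3
2 → none → 0
25 → 11, 16 → 2
11 → none → 0
16 → none → 0
Sum: 6 + 1 + 3 + 1 + 3 + 0 + 2 + 0 + 0 = 16
Change: 16 − 17 = -1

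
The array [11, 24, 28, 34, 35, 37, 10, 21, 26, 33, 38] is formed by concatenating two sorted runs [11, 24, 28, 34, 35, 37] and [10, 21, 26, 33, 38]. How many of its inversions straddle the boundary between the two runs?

Count, for every r in R, how many entries of L exceed r:
r = 10: 11, 24, 28, 34, 35, 37 → 6
r = 21: 24, 28, 34, 35, 37 → 5
r = 26: 28, 34, 35, 37 → 4
r = 33: 34, 35, 37 → 3
r = 38: none → 0
Cross-inversions: 6 + 5 + 4 + 3 + 0 = 18

18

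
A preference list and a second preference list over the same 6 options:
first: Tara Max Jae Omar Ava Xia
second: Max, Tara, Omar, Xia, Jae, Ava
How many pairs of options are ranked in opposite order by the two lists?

Assign each item its position (1..6) in the first ordering, then rewrite the second ordering as that position sequence:
positions: Tara→1, Max→2, Jae→3, Omar→4, Ava→5, Xia→6
second ordering as positions: [2, 1, 4, 6, 3, 5]
Discordant pairs = inversions in this position sequence.
2: 1 → 1
1: 0
4: 3 → 1
6: 3, 5 → 2
3: 0
5: 0
Total: 1 + 0 + 1 + 2 + 0 + 0 = 4

4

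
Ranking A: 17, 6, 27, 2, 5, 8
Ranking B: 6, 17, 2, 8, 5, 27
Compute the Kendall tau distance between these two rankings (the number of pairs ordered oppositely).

There are 5 discordant pairs.

Assign each item its position (1..6) in the first ordering, then rewrite the second ordering as that position sequence:
positions: 17→1, 6→2, 27→3, 2→4, 5→5, 8→6
second ordering as positions: [2, 1, 4, 6, 5, 3]
Discordant pairs = inversions in this position sequence.
2: 1 → 1
1: 0
4: 3 → 1
6: 5, 3 → 2
5: 3 → 1
3: 0
Total: 1 + 0 + 1 + 2 + 1 + 0 = 5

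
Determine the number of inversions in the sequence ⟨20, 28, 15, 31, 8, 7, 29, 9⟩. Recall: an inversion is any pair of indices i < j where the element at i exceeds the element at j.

17 out-of-order pairs

Count, for each position, how many later elements it exceeds:
20: 4
28: 4
15: 3
31: 4
8: 1
7: 0
29: 1
9: 0
Sum: 4 + 4 + 3 + 4 + 1 + 0 + 1 + 0 = 17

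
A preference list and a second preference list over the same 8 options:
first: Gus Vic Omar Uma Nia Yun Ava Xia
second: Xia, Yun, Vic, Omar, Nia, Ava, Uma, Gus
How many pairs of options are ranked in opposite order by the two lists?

Assign each item its position (1..8) in the first ordering, then rewrite the second ordering as that position sequence:
positions: Gus→1, Vic→2, Omar→3, Uma→4, Nia→5, Yun→6, Ava→7, Xia→8
second ordering as positions: [8, 6, 2, 3, 5, 7, 4, 1]
Discordant pairs = inversions in this position sequence.
8: 6, 2, 3, 5, 7, 4, 1 → 7
6: 2, 3, 5, 4, 1 → 5
2: 1 → 1
3: 1 → 1
5: 4, 1 → 2
7: 4, 1 → 2
4: 1 → 1
1: 0
Total: 7 + 5 + 1 + 1 + 2 + 2 + 1 + 0 = 19

19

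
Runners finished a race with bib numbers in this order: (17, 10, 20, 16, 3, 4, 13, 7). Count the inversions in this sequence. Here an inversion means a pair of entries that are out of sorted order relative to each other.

19 out-of-order pairs

For each element, count later entries that are smaller:
17 → 10, 16, 3, 4, 13, 7 → 6
10 → 3, 4, 7 → 3
20 → 16, 3, 4, 13, 7 → 5
16 → 3, 4, 13, 7 → 4
3 → none → 0
4 → none → 0
13 → 7 → 1
7 → none → 0
Sum: 6 + 3 + 5 + 4 + 0 + 0 + 1 + 0 = 19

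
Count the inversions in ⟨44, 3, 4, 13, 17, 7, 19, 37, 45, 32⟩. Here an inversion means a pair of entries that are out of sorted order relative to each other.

12

Element-by-element contributions:
44 → 3, 4, 13, 17, 7, 19, 37, 32 → 8
3 → none → 0
4 → none → 0
13 → 7 → 1
17 → 7 → 1
7 → none → 0
19 → none → 0
37 → 32 → 1
45 → 32 → 1
32 → none → 0
Sum: 8 + 0 + 0 + 1 + 1 + 0 + 0 + 1 + 1 + 0 = 12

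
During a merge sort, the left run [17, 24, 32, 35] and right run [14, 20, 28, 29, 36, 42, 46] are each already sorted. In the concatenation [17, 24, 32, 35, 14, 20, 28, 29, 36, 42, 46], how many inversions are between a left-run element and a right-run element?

Count, for every r in R, how many entries of L exceed r:
r = 14: 17, 24, 32, 35 → 4
r = 20: 24, 32, 35 → 3
r = 28: 32, 35 → 2
r = 29: 32, 35 → 2
r = 36: none → 0
r = 42: none → 0
r = 46: none → 0
Cross-inversions: 4 + 3 + 2 + 2 + 0 + 0 + 0 = 11

11 split inversions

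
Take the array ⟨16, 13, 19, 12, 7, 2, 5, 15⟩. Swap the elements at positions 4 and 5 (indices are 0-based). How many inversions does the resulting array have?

19 inversions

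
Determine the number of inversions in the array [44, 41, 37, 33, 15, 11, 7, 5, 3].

36 inversions

Count, for each position, how many later elements it exceeds:
44 → 41, 37, 33, 15, 11, 7, 5, 3 → 8
41 → 37, 33, 15, 11, 7, 5, 3 → 7
37 → 33, 15, 11, 7, 5, 3 → 6
33 → 15, 11, 7, 5, 3 → 5
15 → 11, 7, 5, 3 → 4
11 → 7, 5, 3 → 3
7 → 5, 3 → 2
5 → 3 → 1
3 → none → 0
Sum: 8 + 7 + 6 + 5 + 4 + 3 + 2 + 1 + 0 = 36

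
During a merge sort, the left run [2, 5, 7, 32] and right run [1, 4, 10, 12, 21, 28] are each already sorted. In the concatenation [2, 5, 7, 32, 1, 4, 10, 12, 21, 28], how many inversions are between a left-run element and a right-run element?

Count, for every r in R, how many entries of L exceed r:
r = 1: 2, 5, 7, 32 → 4
r = 4: 5, 7, 32 → 3
r = 10: 32 → 1
r = 12: 32 → 1
r = 21: 32 → 1
r = 28: 32 → 1
Cross-inversions: 4 + 3 + 1 + 1 + 1 + 1 = 11

There are 11 split inversions.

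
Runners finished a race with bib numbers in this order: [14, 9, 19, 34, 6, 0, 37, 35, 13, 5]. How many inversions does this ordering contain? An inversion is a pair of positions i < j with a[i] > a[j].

Element-by-element contributions:
14: 5
9: 3
19: 4
34: 4
6: 2
0: 0
37: 3
35: 2
13: 1
5: 0
Sum: 5 + 3 + 4 + 4 + 2 + 0 + 3 + 2 + 1 + 0 = 24

24 out-of-order pairs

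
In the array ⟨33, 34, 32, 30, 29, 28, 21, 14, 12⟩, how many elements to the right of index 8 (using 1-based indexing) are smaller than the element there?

1 such element

The element at index 8 is 14.
Elements after it: 12
Those smaller than 14: 12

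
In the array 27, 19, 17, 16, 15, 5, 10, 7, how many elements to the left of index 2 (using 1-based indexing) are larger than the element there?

1 such element

The element at index 2 is 19.
Elements before it: 27
Those larger than 19: 27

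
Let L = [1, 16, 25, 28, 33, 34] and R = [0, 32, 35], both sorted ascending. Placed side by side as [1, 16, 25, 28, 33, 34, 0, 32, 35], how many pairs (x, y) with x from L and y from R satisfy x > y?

8

Take each right-half value and tally the left-half values above it:
r = 0: 1, 16, 25, 28, 33, 34 → 6
r = 32: 33, 34 → 2
r = 35: none → 0
Cross-inversions: 6 + 2 + 0 = 8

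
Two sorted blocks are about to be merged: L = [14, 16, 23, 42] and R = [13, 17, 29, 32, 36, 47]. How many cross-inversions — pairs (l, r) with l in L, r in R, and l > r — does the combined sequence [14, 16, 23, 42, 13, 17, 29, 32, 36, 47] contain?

9

Count, for every r in R, how many entries of L exceed r:
r = 13: 14, 16, 23, 42 → 4
r = 17: 23, 42 → 2
r = 29: 42 → 1
r = 32: 42 → 1
r = 36: 42 → 1
r = 47: none → 0
Cross-inversions: 4 + 2 + 1 + 1 + 1 + 0 = 9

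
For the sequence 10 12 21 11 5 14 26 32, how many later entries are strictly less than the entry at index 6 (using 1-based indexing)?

0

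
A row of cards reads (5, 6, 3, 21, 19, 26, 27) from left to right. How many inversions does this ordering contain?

3 out-of-order pairs

Count, for each position, how many later elements it exceeds:
5: 1
6: 1
3: 0
21: 1
19: 0
26: 0
27: 0
Sum: 1 + 1 + 0 + 1 + 0 + 0 + 0 = 3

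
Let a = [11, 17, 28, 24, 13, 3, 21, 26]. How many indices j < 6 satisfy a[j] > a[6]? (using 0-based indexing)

2

The element at index 6 is 21.
Elements before it: 11, 17, 28, 24, 13, 3
Those larger than 21: 28, 24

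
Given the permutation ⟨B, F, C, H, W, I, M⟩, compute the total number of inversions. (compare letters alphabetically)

Element-by-element contributions:
B: 0
F: 1
C: 0
H: 0
W: 2
I: 0
M: 0
Sum: 0 + 1 + 0 + 0 + 2 + 0 + 0 = 3

3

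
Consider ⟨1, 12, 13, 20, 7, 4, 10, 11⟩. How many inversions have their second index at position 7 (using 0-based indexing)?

3

The element at index 7 is 11.
Elements before it: 1, 12, 13, 20, 7, 4, 10
Those larger than 11: 12, 13, 20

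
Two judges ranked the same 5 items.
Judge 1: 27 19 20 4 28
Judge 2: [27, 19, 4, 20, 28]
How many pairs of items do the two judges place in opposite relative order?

Assign each item its position (1..5) in the first ordering, then rewrite the second ordering as that position sequence:
positions: 27→1, 19→2, 20→3, 4→4, 28→5
second ordering as positions: [1, 2, 4, 3, 5]
Discordant pairs = inversions in this position sequence.
1: 0
2: 0
4: 3 → 1
3: 0
5: 0
Total: 0 + 0 + 1 + 0 + 0 = 1

1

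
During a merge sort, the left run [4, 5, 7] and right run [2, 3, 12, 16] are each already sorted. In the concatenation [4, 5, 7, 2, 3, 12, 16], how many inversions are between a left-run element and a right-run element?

Count, for every r in R, how many entries of L exceed r:
r = 2: 4, 5, 7 → 3
r = 3: 4, 5, 7 → 3
r = 12: none → 0
r = 16: none → 0
Cross-inversions: 3 + 3 + 0 + 0 = 6

6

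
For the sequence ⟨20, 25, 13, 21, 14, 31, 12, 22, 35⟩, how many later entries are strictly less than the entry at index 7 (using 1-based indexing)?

The element at index 7 is 12.
Elements after it: 22, 35
None of them are smaller than 12.

0 such elements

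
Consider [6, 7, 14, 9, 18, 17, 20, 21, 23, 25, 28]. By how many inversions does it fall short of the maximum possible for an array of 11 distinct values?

53

Maximum inversions for 11 distinct elements is C(11, 2) = 11·10/2 = 55.
Current inversions — for each element, count later smaller elements:
6: 0
7: 0
14: 1
9: 0
18: 1
17: 0
20: 0
21: 0
23: 0
25: 0
28: 0
Current total: 0 + 0 + 1 + 0 + 1 + 0 + 0 + 0 + 0 + 0 + 0 = 2
Shortfall: 55 − 2 = 53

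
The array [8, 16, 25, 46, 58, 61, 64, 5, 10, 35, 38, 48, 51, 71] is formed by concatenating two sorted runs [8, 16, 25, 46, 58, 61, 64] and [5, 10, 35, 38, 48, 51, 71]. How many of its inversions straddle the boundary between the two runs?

Split inversions: 27

Count, for every r in R, how many entries of L exceed r:
r = 5: 8, 16, 25, 46, 58, 61, 64 → 7
r = 10: 16, 25, 46, 58, 61, 64 → 6
r = 35: 46, 58, 61, 64 → 4
r = 38: 46, 58, 61, 64 → 4
r = 48: 58, 61, 64 → 3
r = 51: 58, 61, 64 → 3
r = 71: none → 0
Cross-inversions: 7 + 6 + 4 + 4 + 3 + 3 + 0 = 27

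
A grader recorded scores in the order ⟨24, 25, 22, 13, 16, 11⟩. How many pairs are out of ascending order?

13 inversions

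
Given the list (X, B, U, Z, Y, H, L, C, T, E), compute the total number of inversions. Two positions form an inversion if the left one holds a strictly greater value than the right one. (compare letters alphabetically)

28 out-of-order pairs

Sweep left to right; for each value list the smaller values that follow it:
X → B, U, H, L, C, T, E → 7
B → none → 0
U → H, L, C, T, E → 5
Z → Y, H, L, C, T, E → 6
Y → H, L, C, T, E → 5
H → C, E → 2
L → C, E → 2
C → none → 0
T → E → 1
E → none → 0
Sum: 7 + 0 + 5 + 6 + 5 + 2 + 2 + 0 + 1 + 0 = 28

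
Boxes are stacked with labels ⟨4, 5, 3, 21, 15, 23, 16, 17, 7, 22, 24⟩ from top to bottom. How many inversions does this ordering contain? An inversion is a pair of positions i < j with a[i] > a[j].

Sweep left to right; for each value list the smaller values that follow it:
4: 1
5: 1
3: 0
21: 4
15: 1
23: 4
16: 1
17: 1
7: 0
22: 0
24: 0
Sum: 1 + 1 + 0 + 4 + 1 + 4 + 1 + 1 + 0 + 0 + 0 = 13

13 inversions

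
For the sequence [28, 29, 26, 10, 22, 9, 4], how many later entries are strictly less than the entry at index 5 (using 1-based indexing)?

The element at index 5 is 22.
Elements after it: 9, 4
Those smaller than 22: 9, 4

2 such elements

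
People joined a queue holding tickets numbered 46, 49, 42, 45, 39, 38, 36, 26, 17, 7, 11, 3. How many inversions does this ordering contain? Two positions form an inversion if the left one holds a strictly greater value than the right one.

Count, for each position, how many later elements it exceeds:
46 → 42, 45, 39, 38, 36, 26, 17, 7, 11, 3 → 10
49 → 42, 45, 39, 38, 36, 26, 17, 7, 11, 3 → 10
42 → 39, 38, 36, 26, 17, 7, 11, 3 → 8
45 → 39, 38, 36, 26, 17, 7, 11, 3 → 8
39 → 38, 36, 26, 17, 7, 11, 3 → 7
38 → 36, 26, 17, 7, 11, 3 → 6
36 → 26, 17, 7, 11, 3 → 5
26 → 17, 7, 11, 3 → 4
17 → 7, 11, 3 → 3
7 → 3 → 1
11 → 3 → 1
3 → none → 0
Sum: 10 + 10 + 8 + 8 + 7 + 6 + 5 + 4 + 3 + 1 + 1 + 0 = 63

63 out-of-order pairs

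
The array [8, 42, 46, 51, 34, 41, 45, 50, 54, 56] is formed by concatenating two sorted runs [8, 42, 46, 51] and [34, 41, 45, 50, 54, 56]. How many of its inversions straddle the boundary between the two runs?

Cross-inversions: 9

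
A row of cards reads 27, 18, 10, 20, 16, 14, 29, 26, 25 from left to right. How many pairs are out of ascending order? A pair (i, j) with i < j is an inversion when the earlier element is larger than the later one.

Sweep left to right; for each value list the smaller values that follow it:
27 → 18, 10, 20, 16, 14, 26, 25 → 7
18 → 10, 16, 14 → 3
10 → none → 0
20 → 16, 14 → 2
16 → 14 → 1
14 → none → 0
29 → 26, 25 → 2
26 → 25 → 1
25 → none → 0
Sum: 7 + 3 + 0 + 2 + 1 + 0 + 2 + 1 + 0 = 16

16 inversions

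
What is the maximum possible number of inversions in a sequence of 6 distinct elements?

15 inversions

A reversed (strictly descending) arrangement makes every pair an inversion, giving C(6, 2) inversions.
C(6, 2) = 6·5/2 = 15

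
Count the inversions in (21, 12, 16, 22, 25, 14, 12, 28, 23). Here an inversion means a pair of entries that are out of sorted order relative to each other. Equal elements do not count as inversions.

Out-of-order pairs: 13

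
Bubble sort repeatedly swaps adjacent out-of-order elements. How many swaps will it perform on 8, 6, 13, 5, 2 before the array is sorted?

8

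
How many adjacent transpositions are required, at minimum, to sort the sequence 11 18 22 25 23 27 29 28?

The minimum number of adjacent swaps to sort an array equals its inversion count, since every such swap removes exactly one inversion.
Count inversions — for each element, later elements that are smaller:
11: none → 0
18: none → 0
22: none → 0
25: 23 → 1
23: none → 0
27: none → 0
29: 28 → 1
28: none → 0
Total inversions: 0 + 0 + 0 + 1 + 0 + 0 + 1 + 0 = 2

2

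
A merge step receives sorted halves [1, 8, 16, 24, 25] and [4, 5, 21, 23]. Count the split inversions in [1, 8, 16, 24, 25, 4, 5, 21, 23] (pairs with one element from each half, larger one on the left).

Count, for every r in R, how many entries of L exceed r:
r = 4: 8, 16, 24, 25 → 4
r = 5: 8, 16, 24, 25 → 4
r = 21: 24, 25 → 2
r = 23: 24, 25 → 2
Cross-inversions: 4 + 4 + 2 + 2 = 12

Split inversions: 12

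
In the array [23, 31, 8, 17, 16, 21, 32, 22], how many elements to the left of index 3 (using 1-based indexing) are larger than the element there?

The element at index 3 is 8.
Elements before it: 23, 31
Those larger than 8: 23, 31

2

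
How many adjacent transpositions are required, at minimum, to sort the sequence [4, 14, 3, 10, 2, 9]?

Swaps: 9

Minimum adjacent swaps = number of inversions (each swap of adjacent out-of-order elements removes one inversion and no swap can remove more).
Count inversions — for each element, later elements that are smaller:
4: 3, 2 → 2
14: 3, 10, 2, 9 → 4
3: 2 → 1
10: 2, 9 → 2
2: none → 0
9: none → 0
Total inversions: 2 + 4 + 1 + 2 + 0 + 0 = 9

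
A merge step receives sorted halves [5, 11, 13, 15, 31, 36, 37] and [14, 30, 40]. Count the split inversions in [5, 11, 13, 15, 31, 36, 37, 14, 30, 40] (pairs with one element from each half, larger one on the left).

7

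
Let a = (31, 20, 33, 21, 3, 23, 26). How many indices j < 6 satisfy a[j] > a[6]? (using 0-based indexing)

The element at index 6 is 26.
Elements before it: 31, 20, 33, 21, 3, 23
Those larger than 26: 31, 33

2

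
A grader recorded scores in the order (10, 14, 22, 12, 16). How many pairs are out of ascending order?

3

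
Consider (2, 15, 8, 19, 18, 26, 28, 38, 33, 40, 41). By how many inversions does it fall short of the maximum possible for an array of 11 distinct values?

Maximum inversions for 11 distinct elements is C(11, 2) = 11·10/2 = 55.
Current inversions — for each element, count later smaller elements:
2: 0
15: 1
8: 0
19: 1
18: 0
26: 0
28: 0
38: 1
33: 0
40: 0
41: 0
Current total: 0 + 1 + 0 + 1 + 0 + 0 + 0 + 1 + 0 + 0 + 0 = 3
Shortfall: 55 − 3 = 52

52 inversions short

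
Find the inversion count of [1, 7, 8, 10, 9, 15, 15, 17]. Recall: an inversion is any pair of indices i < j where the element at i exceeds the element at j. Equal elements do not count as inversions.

Count, for each position, how many later elements it exceeds:
1 → none → 0
7 → none → 0
8 → none → 0
10 → 9 → 1
9 → none → 0
15 → none → 0
15 → none → 0
17 → none → 0
Sum: 0 + 0 + 0 + 1 + 0 + 0 + 0 + 0 = 1

1 inversion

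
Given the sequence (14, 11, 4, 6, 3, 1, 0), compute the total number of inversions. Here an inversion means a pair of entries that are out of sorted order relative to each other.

Count, for each position, how many later elements it exceeds:
14: 6
11: 5
4: 3
6: 3
3: 2
1: 1
0: 0
Sum: 6 + 5 + 3 + 3 + 2 + 1 + 0 = 20

Inversions: 20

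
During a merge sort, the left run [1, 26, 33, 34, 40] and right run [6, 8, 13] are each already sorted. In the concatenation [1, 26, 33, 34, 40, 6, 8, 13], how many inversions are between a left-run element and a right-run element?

Take each right-half value and tally the left-half values above it:
r = 6: 26, 33, 34, 40 → 4
r = 8: 26, 33, 34, 40 → 4
r = 13: 26, 33, 34, 40 → 4
Cross-inversions: 4 + 4 + 4 = 12

Split inversions: 12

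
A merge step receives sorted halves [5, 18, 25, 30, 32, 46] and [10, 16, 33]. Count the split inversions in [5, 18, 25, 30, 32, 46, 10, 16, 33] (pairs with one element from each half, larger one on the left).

11

For each element r of the right run, count left-run elements greater than r:
r = 10: 18, 25, 30, 32, 46 → 5
r = 16: 18, 25, 30, 32, 46 → 5
r = 33: 46 → 1
Cross-inversions: 5 + 5 + 1 = 11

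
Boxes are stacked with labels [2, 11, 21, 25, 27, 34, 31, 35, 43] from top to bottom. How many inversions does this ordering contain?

Element-by-element contributions:
2: 0
11: 0
21: 0
25: 0
27: 0
34: 1
31: 0
35: 0
43: 0
Sum: 0 + 0 + 0 + 0 + 0 + 1 + 0 + 0 + 0 = 1

1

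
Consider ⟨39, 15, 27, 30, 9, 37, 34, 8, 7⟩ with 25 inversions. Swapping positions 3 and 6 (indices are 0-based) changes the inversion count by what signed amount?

Positions 3 and 6 hold 30 and 34; after swapping, the array is [39, 15, 27, 34, 9, 37, 30, 8, 7].
Sweep left to right; for each value list the smaller values that follow it:
39 → 15, 27, 34, 9, 37, 30, 8, 7 → 8
15 → 9, 8, 7 → 3
27 → 9, 8, 7 → 3
34 → 9, 30, 8, 7 → 4
9 → 8, 7 → 2
37 → 30, 8, 7 → 3
30 → 8, 7 → 2
8 → 7 → 1
7 → none → 0
Sum: 8 + 3 + 3 + 4 + 2 + 3 + 2 + 1 + 0 = 26
Change: 26 − 25 = +1

+1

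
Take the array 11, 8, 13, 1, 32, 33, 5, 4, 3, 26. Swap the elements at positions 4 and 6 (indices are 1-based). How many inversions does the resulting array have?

27 inversions

Positions 4 and 6 hold 1 and 33; after swapping, the array is [11, 8, 13, 33, 32, 1, 5, 4, 3, 26].
Count, for each position, how many later elements it exceeds:
11 → 8, 1, 5, 4, 3 → 5
8 → 1, 5, 4, 3 → 4
13 → 1, 5, 4, 3 → 4
33 → 32, 1, 5, 4, 3, 26 → 6
32 → 1, 5, 4, 3, 26 → 5
1 → none → 0
5 → 4, 3 → 2
4 → 3 → 1
3 → none → 0
26 → none → 0
Sum: 5 + 4 + 4 + 6 + 5 + 0 + 2 + 1 + 0 + 0 = 27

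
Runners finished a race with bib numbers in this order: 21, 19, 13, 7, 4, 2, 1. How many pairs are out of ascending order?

There are 21 out-of-order pairs.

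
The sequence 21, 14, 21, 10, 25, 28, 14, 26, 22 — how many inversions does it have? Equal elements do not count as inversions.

12 inversions

Sweep left to right; for each value list the smaller values that follow it:
21: 3
14: 1
21: 2
10: 0
25: 2
28: 3
14: 0
26: 1
22: 0
Sum: 3 + 1 + 2 + 0 + 2 + 3 + 0 + 1 + 0 = 12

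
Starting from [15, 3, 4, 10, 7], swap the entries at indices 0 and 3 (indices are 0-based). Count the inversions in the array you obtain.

4 inversions

Positions 0 and 3 hold 15 and 10; after swapping, the array is [10, 3, 4, 15, 7].
Sweep left to right; for each value list the smaller values that follow it:
10 → 3, 4, 7 → 3
3 → none → 0
4 → none → 0
15 → 7 → 1
7 → none → 0
Sum: 3 + 0 + 0 + 1 + 0 = 4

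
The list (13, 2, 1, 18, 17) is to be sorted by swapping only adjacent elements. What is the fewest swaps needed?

Adjacent swaps: 4

Minimum adjacent swaps = number of inversions (each swap of adjacent out-of-order elements removes one inversion and no swap can remove more).
Count inversions — for each element, later elements that are smaller:
13: 2, 1 → 2
2: 1 → 1
1: none → 0
18: 17 → 1
17: none → 0
Total inversions: 2 + 1 + 0 + 1 + 0 = 4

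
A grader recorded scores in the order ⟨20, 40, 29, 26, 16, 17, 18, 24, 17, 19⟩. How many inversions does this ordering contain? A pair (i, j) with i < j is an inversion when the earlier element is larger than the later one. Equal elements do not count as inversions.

29

For each element, count later entries that are smaller:
20 → 16, 17, 18, 17, 19 → 5
40 → 29, 26, 16, 17, 18, 24, 17, 19 → 8
29 → 26, 16, 17, 18, 24, 17, 19 → 7
26 → 16, 17, 18, 24, 17, 19 → 6
16 → none → 0
17 → none → 0
18 → 17 → 1
24 → 17, 19 → 2
17 → none → 0
19 → none → 0
Sum: 5 + 8 + 7 + 6 + 0 + 0 + 1 + 2 + 0 + 0 = 29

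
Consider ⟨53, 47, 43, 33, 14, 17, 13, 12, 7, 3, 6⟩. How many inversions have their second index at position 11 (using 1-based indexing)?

9

The element at index 11 is 6.
Elements before it: 53, 47, 43, 33, 14, 17, 13, 12, 7, 3
Those larger than 6: 53, 47, 43, 33, 14, 17, 13, 12, 7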